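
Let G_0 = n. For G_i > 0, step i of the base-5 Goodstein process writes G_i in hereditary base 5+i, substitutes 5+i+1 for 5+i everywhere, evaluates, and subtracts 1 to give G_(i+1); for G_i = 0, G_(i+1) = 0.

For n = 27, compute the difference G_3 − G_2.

step 0: 27 = 5^2 + 2; sub 6 for 5: 6^2 + 2; = 38; G_1 = 38−1 = 37
step 1: 37 = 6^2 + 1; sub 7 for 6: 7^2 + 1; = 50; G_2 = 50−1 = 49
step 2: 49 = 7^2; sub 8 for 7: 8^2; = 64; G_3 = 64−1 = 63

14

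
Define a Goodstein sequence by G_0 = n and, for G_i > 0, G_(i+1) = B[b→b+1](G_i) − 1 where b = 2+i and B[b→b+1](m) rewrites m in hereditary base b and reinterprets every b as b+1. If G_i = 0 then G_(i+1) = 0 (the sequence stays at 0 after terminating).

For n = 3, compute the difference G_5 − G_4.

3 —HB2→ 2 + 1 —bump→ 3 + 1 = 4 —(−1)→ 3
3 —HB3→ 3 —bump→ 4 = 4 —(−1)→ 3
3 —HB4→ 3 —bump→ 3 = 3 —(−1)→ 2
2 —HB5→ 2 —bump→ 2 = 2 —(−1)→ 1
1 —HB6→ 1 —bump→ 1 = 1 —(−1)→ 0

-1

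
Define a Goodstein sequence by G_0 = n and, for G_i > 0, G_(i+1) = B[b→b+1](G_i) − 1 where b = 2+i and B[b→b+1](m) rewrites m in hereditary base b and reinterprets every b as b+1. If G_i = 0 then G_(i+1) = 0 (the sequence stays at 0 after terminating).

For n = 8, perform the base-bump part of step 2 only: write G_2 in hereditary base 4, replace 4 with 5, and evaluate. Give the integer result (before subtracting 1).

6311

[0] 8 ≡ 2^(2 + 1) (base 2). Lift 3: 81. −1: 80.
[1] 80 ≡ 2·3^3 + 2·3^2 + 2·3 + 2 (base 3). Lift 4: 554. −1: 553.
[2] 553 ≡ 2·4^4 + 2·4^2 + 2·4 + 1 (base 4). Lift 5: 6311. −1: 6310.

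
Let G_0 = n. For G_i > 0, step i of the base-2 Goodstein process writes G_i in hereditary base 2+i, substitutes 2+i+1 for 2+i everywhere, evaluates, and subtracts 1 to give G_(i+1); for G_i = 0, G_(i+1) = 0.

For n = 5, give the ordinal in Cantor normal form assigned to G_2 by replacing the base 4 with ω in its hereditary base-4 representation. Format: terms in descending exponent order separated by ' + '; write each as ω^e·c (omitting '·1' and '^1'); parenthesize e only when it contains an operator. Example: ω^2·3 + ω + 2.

i=0: 5 = 2^2 + 1 (b=2); 2→3: 3^3 + 1 = 28; 28−1 = 27
i=1: 27 = 3^3 (b=3); 3→4: 4^4 = 256; 256−1 = 255
i=2: 255 = 3·4^3 + 3·4^2 + 3·4 + 3 (b=4); 4→5: 3·5^3 + 3·5^2 + 3·5 + 3 = 468; 468−1 = 467

ω^3·3 + ω^2·3 + ω·3 + 3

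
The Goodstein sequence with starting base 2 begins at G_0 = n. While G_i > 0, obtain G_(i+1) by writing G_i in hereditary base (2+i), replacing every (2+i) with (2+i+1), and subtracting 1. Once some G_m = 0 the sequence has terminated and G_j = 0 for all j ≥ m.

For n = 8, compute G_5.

1647195

base 2: 8 = 2^(2 + 1); at 3: 3^(3 + 1) = 81; next = 80
base 3: 80 = 2·3^3 + 2·3^2 + 2·3 + 2; at 4: 2·4^4 + 2·4^2 + 2·4 + 2 = 554; next = 553
base 4: 553 = 2·4^4 + 2·4^2 + 2·4 + 1; at 5: 2·5^5 + 2·5^2 + 2·5 + 1 = 6311; next = 6310
base 5: 6310 = 2·5^5 + 2·5^2 + 2·5; at 6: 2·6^6 + 2·6^2 + 2·6 = 93396; next = 93395
base 6: 93395 = 2·6^6 + 2·6^2 + 6 + 5; at 7: 2·7^7 + 2·7^2 + 7 + 5 = 1647196; next = 1647195
base 7: 1647195 = 2·7^7 + 2·7^2 + 7 + 4; at 8: 2·8^8 + 2·8^2 + 8 + 4 = 33554572; next = 33554571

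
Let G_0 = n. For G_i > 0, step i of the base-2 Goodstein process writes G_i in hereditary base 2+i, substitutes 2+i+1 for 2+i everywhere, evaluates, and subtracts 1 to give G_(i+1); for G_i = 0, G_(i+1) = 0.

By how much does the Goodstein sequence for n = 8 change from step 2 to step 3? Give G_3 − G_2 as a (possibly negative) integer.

G_0=8  [base 2] 2^(2 + 1)  →[2↦3]→  3^(3 + 1) = 81  −1 ⇒ G_1=80
G_1=80  [base 3] 2·3^3 + 2·3^2 + 2·3 + 2  →[3↦4]→  2·4^4 + 2·4^2 + 2·4 + 2 = 554  −1 ⇒ G_2=553
G_2=553  [base 4] 2·4^4 + 2·4^2 + 2·4 + 1  →[4↦5]→  2·5^5 + 2·5^2 + 2·5 + 1 = 6311  −1 ⇒ G_3=6310

5757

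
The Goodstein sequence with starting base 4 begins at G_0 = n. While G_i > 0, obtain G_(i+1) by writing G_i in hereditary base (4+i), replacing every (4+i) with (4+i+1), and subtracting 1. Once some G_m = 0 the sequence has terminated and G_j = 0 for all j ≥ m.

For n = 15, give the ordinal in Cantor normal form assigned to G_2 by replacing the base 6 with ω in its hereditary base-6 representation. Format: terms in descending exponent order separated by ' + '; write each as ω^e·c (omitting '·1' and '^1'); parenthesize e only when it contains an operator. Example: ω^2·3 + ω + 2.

ω·3 + 1

G_0=15  [base 4] 3·4 + 3  →[4↦5]→  3·5 + 3 = 18  −1 ⇒ G_1=17
G_1=17  [base 5] 3·5 + 2  →[5↦6]→  3·6 + 2 = 20  −1 ⇒ G_2=19
G_2=19  [base 6] 3·6 + 1  →[6↦7]→  3·7 + 1 = 22  −1 ⇒ G_3=21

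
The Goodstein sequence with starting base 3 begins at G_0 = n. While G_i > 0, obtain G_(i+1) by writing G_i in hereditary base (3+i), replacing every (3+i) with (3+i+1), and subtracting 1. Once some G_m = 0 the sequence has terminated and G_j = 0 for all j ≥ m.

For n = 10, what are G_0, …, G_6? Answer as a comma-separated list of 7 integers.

10 —HB3→ 3^2 + 1 —bump→ 4^2 + 1 = 17 —(−1)→ 16
16 —HB4→ 4^2 —bump→ 5^2 = 25 —(−1)→ 24
24 —HB5→ 4·5 + 4 —bump→ 4·6 + 4 = 28 —(−1)→ 27
27 —HB6→ 4·6 + 3 —bump→ 4·7 + 3 = 31 —(−1)→ 30
30 —HB7→ 4·7 + 2 —bump→ 4·8 + 2 = 34 —(−1)→ 33
33 —HB8→ 4·8 + 1 —bump→ 4·9 + 1 = 37 —(−1)→ 36

10, 16, 24, 27, 30, 33, 36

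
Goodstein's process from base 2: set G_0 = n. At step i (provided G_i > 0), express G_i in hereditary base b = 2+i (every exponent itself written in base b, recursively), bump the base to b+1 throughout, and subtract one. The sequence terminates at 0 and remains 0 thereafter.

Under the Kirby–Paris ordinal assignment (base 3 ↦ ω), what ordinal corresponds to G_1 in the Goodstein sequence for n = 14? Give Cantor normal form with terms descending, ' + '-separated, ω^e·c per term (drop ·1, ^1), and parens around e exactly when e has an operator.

ω^(ω + 1) + ω^ω + 2

14 —HB2→ 2^(2 + 1) + 2^2 + 2 —bump→ 3^(3 + 1) + 3^3 + 3 = 111 —(−1)→ 110
110 —HB3→ 3^(3 + 1) + 3^3 + 2 —bump→ 4^(4 + 1) + 4^4 + 2 = 1282 —(−1)→ 1281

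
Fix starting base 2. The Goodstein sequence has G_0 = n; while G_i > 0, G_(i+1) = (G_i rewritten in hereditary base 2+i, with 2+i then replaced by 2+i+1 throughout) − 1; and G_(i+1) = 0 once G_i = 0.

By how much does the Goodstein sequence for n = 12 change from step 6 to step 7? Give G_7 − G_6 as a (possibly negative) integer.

3352566707

G_0 = 12. HB_2(12) = 2^(2 + 1) + 2^2. Bump = 108. G_1 = 107.
G_1 = 107. HB_3(107) = 3^(3 + 1) + 2·3^2 + 2·3 + 2. Bump = 1066. G_2 = 1065.
G_2 = 1065. HB_4(1065) = 4^(4 + 1) + 2·4^2 + 2·4 + 1. Bump = 15686. G_3 = 15685.
G_3 = 15685. HB_5(15685) = 5^(5 + 1) + 2·5^2 + 2·5. Bump = 280020. G_4 = 280019.
G_4 = 280019. HB_6(280019) = 6^(6 + 1) + 2·6^2 + 6 + 5. Bump = 5764911. G_5 = 5764910.
G_5 = 5764910. HB_7(5764910) = 7^(7 + 1) + 2·7^2 + 7 + 4. Bump = 134217868. G_6 = 134217867.
G_6 = 134217867. HB_8(134217867) = 8^(8 + 1) + 2·8^2 + 8 + 3. Bump = 3486784575. G_7 = 3486784574.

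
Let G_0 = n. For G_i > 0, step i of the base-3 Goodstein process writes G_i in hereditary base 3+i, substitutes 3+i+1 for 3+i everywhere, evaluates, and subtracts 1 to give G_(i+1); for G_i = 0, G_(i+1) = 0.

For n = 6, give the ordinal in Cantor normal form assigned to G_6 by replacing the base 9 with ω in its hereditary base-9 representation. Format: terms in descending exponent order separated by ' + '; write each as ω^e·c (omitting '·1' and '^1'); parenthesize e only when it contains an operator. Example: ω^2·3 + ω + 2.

step 0: 6 = 2·3; sub 4 for 3: 2·4; = 8; G_1 = 8−1 = 7
step 1: 7 = 4 + 3; sub 5 for 4: 5 + 3; = 8; G_2 = 8−1 = 7
step 2: 7 = 5 + 2; sub 6 for 5: 6 + 2; = 8; G_3 = 8−1 = 7
step 3: 7 = 6 + 1; sub 7 for 6: 7 + 1; = 8; G_4 = 8−1 = 7
step 4: 7 = 7; sub 8 for 7: 8; = 8; G_5 = 8−1 = 7
step 5: 7 = 7; sub 9 for 8: 7; = 7; G_6 = 7−1 = 6
step 6: 6 = 6; sub 10 for 9: 6; = 6; G_7 = 6−1 = 5

6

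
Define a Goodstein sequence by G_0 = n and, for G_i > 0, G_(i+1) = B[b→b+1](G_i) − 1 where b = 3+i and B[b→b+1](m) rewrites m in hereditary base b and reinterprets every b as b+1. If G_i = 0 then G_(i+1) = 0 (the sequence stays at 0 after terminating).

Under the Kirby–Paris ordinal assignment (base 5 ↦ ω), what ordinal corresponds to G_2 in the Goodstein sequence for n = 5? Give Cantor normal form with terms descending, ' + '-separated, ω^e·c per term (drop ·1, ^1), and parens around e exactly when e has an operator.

G_0 = 5. HB_3(5) = 3 + 2. Bump = 6. G_1 = 5.
G_1 = 5. HB_4(5) = 4 + 1. Bump = 6. G_2 = 5.

ω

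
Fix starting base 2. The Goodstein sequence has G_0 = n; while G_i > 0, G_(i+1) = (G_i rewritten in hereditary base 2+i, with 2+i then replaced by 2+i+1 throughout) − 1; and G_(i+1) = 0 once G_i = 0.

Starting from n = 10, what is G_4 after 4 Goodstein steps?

279935

G_0 = 10. HB_2(10) = 2^(2 + 1) + 2. Bump = 84. G_1 = 83.
G_1 = 83. HB_3(83) = 3^(3 + 1) + 2. Bump = 1026. G_2 = 1025.
G_2 = 1025. HB_4(1025) = 4^(4 + 1) + 1. Bump = 15626. G_3 = 15625.
G_3 = 15625. HB_5(15625) = 5^(5 + 1). Bump = 279936. G_4 = 279935.
G_4 = 279935. HB_6(279935) = 5·6^6 + 5·6^5 + 5·6^4 + 5·6^3 + 5·6^2 + 5·6 + 5. Bump = 4215755. G_5 = 4215754.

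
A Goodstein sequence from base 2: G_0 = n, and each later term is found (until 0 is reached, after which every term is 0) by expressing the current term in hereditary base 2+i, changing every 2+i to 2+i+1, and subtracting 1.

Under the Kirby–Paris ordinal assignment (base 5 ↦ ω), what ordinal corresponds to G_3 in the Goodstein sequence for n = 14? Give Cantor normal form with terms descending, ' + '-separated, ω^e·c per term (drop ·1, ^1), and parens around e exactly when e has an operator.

step 0: 14 = 2^(2 + 1) + 2^2 + 2; sub 3 for 2: 3^(3 + 1) + 3^3 + 3; = 111; G_1 = 111−1 = 110
step 1: 110 = 3^(3 + 1) + 3^3 + 2; sub 4 for 3: 4^(4 + 1) + 4^4 + 2; = 1282; G_2 = 1282−1 = 1281
step 2: 1281 = 4^(4 + 1) + 4^4 + 1; sub 5 for 4: 5^(5 + 1) + 5^5 + 1; = 18751; G_3 = 18751−1 = 18750
step 3: 18750 = 5^(5 + 1) + 5^5; sub 6 for 5: 6^(6 + 1) + 6^6; = 326592; G_4 = 326592−1 = 326591

ω^(ω + 1) + ω^ω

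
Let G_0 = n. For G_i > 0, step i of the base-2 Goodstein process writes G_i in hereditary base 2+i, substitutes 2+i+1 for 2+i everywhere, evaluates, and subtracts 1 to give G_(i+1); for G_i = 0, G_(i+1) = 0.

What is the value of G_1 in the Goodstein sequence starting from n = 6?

29

[0] 6 ≡ 2^2 + 2 (base 2). Lift 3: 30. −1: 29.
[1] 29 ≡ 3^3 + 2 (base 3). Lift 4: 258. −1: 257.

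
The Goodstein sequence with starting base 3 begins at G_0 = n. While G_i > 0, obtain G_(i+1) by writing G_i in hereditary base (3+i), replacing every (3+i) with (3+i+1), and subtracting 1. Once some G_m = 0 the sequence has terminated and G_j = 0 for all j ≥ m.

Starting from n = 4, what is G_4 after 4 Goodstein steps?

2

[0] 4 ≡ 3 + 1 (base 3). Lift 4: 5. −1: 4.
[1] 4 ≡ 4 (base 4). Lift 5: 5. −1: 4.
[2] 4 ≡ 4 (base 5). Lift 6: 4. −1: 3.
[3] 3 ≡ 3 (base 6). Lift 7: 3. −1: 2.
[4] 2 ≡ 2 (base 7). Lift 8: 2. −1: 1.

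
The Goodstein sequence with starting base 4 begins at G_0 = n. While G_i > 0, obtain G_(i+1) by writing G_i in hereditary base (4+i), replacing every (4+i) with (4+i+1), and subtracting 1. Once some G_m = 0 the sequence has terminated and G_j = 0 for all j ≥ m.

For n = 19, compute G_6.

75

G_0 = 19. HB_4(19) = 4^2 + 3. Bump = 28. G_1 = 27.
G_1 = 27. HB_5(27) = 5^2 + 2. Bump = 38. G_2 = 37.
G_2 = 37. HB_6(37) = 6^2 + 1. Bump = 50. G_3 = 49.
G_3 = 49. HB_7(49) = 7^2. Bump = 64. G_4 = 63.
G_4 = 63. HB_8(63) = 7·8 + 7. Bump = 70. G_5 = 69.
G_5 = 69. HB_9(69) = 7·9 + 6. Bump = 76. G_6 = 75.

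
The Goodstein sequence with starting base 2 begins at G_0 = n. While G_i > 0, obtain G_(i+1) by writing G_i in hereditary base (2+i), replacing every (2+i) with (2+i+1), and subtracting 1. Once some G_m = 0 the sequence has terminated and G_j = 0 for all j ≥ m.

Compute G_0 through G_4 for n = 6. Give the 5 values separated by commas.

step 0: 6 = 2^2 + 2; sub 3 for 2: 3^3 + 3; = 30; G_1 = 30−1 = 29
step 1: 29 = 3^3 + 2; sub 4 for 3: 4^4 + 2; = 258; G_2 = 258−1 = 257
step 2: 257 = 4^4 + 1; sub 5 for 4: 5^5 + 1; = 3126; G_3 = 3126−1 = 3125
step 3: 3125 = 5^5; sub 6 for 5: 6^6; = 46656; G_4 = 46656−1 = 46655

6, 29, 257, 3125, 46655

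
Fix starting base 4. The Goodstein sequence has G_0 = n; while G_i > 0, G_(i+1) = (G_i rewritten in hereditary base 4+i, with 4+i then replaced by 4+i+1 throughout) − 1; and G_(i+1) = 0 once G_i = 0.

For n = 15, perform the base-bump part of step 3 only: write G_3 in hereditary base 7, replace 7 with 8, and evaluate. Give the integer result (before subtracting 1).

i=0: 15 = 3·4 + 3 (b=4); 4→5: 3·5 + 3 = 18; 18−1 = 17
i=1: 17 = 3·5 + 2 (b=5); 5→6: 3·6 + 2 = 20; 20−1 = 19
i=2: 19 = 3·6 + 1 (b=6); 6→7: 3·7 + 1 = 22; 22−1 = 21
i=3: 21 = 3·7 (b=7); 7→8: 3·8 = 24; 24−1 = 23

24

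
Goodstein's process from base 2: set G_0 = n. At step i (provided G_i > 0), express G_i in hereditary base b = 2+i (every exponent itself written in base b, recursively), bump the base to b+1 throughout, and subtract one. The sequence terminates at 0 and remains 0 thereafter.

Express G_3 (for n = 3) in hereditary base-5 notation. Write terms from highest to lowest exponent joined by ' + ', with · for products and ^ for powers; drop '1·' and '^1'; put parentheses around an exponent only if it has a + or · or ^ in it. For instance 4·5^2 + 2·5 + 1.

base 2: 3 = 2 + 1; at 3: 3 + 1 = 4; next = 3
base 3: 3 = 3; at 4: 4 = 4; next = 3
base 4: 3 = 3; at 5: 3 = 3; next = 2
base 5: 2 = 2; at 6: 2 = 2; next = 1

2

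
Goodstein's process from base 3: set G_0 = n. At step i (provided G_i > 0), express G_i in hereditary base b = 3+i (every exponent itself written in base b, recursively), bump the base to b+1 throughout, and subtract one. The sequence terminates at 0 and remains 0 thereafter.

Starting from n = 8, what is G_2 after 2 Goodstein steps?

10

G_0 = 8. HB_3(8) = 2·3 + 2. Bump = 10. G_1 = 9.
G_1 = 9. HB_4(9) = 2·4 + 1. Bump = 11. G_2 = 10.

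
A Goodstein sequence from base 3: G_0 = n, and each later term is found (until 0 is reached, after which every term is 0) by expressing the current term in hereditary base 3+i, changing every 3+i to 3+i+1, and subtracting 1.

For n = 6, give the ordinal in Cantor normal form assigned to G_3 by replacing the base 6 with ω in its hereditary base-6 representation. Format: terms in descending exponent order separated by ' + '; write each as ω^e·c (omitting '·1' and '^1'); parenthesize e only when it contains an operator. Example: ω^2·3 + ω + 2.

G_0=6  [base 3] 2·3  →[3↦4]→  2·4 = 8  −1 ⇒ G_1=7
G_1=7  [base 4] 4 + 3  →[4↦5]→  5 + 3 = 8  −1 ⇒ G_2=7
G_2=7  [base 5] 5 + 2  →[5↦6]→  6 + 2 = 8  −1 ⇒ G_3=7
G_3=7  [base 6] 6 + 1  →[6↦7]→  7 + 1 = 8  −1 ⇒ G_4=7

ω + 1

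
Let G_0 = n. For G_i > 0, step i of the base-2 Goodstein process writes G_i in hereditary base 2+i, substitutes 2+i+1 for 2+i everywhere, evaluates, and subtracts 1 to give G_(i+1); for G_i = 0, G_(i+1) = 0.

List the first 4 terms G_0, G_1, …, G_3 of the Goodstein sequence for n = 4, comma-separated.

i=0: 4 = 2^2 (b=2); 2→3: 3^3 = 27; 27−1 = 26
i=1: 26 = 2·3^2 + 2·3 + 2 (b=3); 3→4: 2·4^2 + 2·4 + 2 = 42; 42−1 = 41
i=2: 41 = 2·4^2 + 2·4 + 1 (b=4); 4→5: 2·5^2 + 2·5 + 1 = 61; 61−1 = 60

4, 26, 41, 60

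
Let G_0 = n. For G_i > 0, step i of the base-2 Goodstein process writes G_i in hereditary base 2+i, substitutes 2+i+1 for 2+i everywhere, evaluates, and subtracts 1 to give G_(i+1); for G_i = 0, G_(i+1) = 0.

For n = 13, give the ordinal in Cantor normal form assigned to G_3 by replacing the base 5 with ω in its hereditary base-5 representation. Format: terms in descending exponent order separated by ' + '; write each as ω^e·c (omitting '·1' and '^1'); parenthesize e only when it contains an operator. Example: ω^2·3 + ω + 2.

ω^(ω + 1) + ω^3·3 + ω^2·3 + ω·3 + 2

[0] 13 ≡ 2^(2 + 1) + 2^2 + 1 (base 2). Lift 3: 109. −1: 108.
[1] 108 ≡ 3^(3 + 1) + 3^3 (base 3). Lift 4: 1280. −1: 1279.
[2] 1279 ≡ 4^(4 + 1) + 3·4^3 + 3·4^2 + 3·4 + 3 (base 4). Lift 5: 16093. −1: 16092.
[3] 16092 ≡ 5^(5 + 1) + 3·5^3 + 3·5^2 + 3·5 + 2 (base 5). Lift 6: 280712. −1: 280711.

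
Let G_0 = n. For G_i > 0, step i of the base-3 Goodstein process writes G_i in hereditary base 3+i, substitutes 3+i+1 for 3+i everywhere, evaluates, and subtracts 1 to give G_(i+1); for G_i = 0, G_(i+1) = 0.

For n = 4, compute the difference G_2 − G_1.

0

(0) 4|_3 = 3 + 1 ↦ 4 + 1|_4 = 5 ⇒ 4
(1) 4|_4 = 4 ↦ 5|_5 = 5 ⇒ 4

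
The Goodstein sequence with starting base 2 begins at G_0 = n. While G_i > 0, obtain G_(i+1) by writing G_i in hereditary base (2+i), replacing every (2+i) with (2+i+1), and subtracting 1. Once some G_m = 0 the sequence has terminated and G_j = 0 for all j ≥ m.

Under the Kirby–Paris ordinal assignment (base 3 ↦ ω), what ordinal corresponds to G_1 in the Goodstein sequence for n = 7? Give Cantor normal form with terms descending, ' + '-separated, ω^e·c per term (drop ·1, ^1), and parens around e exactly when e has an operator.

ω^ω + ω

G_0 = 7. HB_2(7) = 2^2 + 2 + 1. Bump = 31. G_1 = 30.
G_1 = 30. HB_3(30) = 3^3 + 3. Bump = 260. G_2 = 259.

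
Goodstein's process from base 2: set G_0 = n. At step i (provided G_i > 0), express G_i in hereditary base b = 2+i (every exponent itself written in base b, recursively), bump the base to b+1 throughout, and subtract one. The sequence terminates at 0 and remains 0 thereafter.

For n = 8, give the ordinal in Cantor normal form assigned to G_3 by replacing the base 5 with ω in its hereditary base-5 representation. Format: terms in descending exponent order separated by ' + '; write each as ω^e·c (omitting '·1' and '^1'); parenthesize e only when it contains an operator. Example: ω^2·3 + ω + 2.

ω^ω·2 + ω^2·2 + ω·2

G_0 = 8. HB_2(8) = 2^(2 + 1). Bump = 81. G_1 = 80.
G_1 = 80. HB_3(80) = 2·3^3 + 2·3^2 + 2·3 + 2. Bump = 554. G_2 = 553.
G_2 = 553. HB_4(553) = 2·4^4 + 2·4^2 + 2·4 + 1. Bump = 6311. G_3 = 6310.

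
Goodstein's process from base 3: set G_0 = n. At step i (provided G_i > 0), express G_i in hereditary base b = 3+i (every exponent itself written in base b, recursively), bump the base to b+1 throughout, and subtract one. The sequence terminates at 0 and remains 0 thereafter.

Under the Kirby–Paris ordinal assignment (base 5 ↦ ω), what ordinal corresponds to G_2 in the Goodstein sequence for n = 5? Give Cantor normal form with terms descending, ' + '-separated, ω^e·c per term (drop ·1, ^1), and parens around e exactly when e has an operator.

base 3: 5 = 3 + 2; at 4: 4 + 2 = 6; next = 5
base 4: 5 = 4 + 1; at 5: 5 + 1 = 6; next = 5
base 5: 5 = 5; at 6: 6 = 6; next = 5

ω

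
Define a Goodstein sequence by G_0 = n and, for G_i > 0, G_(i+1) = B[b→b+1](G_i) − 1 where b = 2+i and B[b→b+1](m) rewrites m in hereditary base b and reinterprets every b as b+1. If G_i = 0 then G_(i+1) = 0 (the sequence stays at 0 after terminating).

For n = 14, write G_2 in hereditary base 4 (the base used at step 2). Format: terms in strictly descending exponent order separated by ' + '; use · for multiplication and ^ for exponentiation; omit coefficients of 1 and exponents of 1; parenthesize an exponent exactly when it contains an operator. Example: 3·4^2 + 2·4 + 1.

[0] 14 ≡ 2^(2 + 1) + 2^2 + 2 (base 2). Lift 3: 111. −1: 110.
[1] 110 ≡ 3^(3 + 1) + 3^3 + 2 (base 3). Lift 4: 1282. −1: 1281.
[2] 1281 ≡ 4^(4 + 1) + 4^4 + 1 (base 4). Lift 5: 18751. −1: 18750.

4^(4 + 1) + 4^4 + 1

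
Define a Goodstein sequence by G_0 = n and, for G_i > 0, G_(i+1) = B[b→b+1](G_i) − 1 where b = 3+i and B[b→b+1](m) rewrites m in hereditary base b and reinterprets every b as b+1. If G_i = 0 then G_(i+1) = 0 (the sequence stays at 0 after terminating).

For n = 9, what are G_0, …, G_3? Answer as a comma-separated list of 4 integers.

9, 15, 17, 19

(0) 9|_3 = 3^2 ↦ 4^2|_4 = 16 ⇒ 15
(1) 15|_4 = 3·4 + 3 ↦ 3·5 + 3|_5 = 18 ⇒ 17
(2) 17|_5 = 3·5 + 2 ↦ 3·6 + 2|_6 = 20 ⇒ 19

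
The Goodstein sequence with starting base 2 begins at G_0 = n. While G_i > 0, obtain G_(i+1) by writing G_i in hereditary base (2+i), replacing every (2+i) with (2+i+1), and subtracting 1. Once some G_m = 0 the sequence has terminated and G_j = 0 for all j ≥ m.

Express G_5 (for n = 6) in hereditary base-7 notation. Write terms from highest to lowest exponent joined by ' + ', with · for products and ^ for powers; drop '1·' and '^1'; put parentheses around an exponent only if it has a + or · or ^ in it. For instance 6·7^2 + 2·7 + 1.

G_0 = 6. HB_2(6) = 2^2 + 2. Bump = 30. G_1 = 29.
G_1 = 29. HB_3(29) = 3^3 + 2. Bump = 258. G_2 = 257.
G_2 = 257. HB_4(257) = 4^4 + 1. Bump = 3126. G_3 = 3125.
G_3 = 3125. HB_5(3125) = 5^5. Bump = 46656. G_4 = 46655.
G_4 = 46655. HB_6(46655) = 5·6^5 + 5·6^4 + 5·6^3 + 5·6^2 + 5·6 + 5. Bump = 98040. G_5 = 98039.
G_5 = 98039. HB_7(98039) = 5·7^5 + 5·7^4 + 5·7^3 + 5·7^2 + 5·7 + 4. Bump = 187244. G_6 = 187243.

5·7^5 + 5·7^4 + 5·7^3 + 5·7^2 + 5·7 + 4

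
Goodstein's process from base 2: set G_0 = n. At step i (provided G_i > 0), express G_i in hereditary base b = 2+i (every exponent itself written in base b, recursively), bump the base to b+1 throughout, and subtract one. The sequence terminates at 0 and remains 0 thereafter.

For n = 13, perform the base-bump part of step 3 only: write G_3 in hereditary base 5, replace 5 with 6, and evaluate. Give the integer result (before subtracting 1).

280712

base 2: 13 = 2^(2 + 1) + 2^2 + 1; at 3: 3^(3 + 1) + 3^3 + 1 = 109; next = 108
base 3: 108 = 3^(3 + 1) + 3^3; at 4: 4^(4 + 1) + 4^4 = 1280; next = 1279
base 4: 1279 = 4^(4 + 1) + 3·4^3 + 3·4^2 + 3·4 + 3; at 5: 5^(5 + 1) + 3·5^3 + 3·5^2 + 3·5 + 3 = 16093; next = 16092
base 5: 16092 = 5^(5 + 1) + 3·5^3 + 3·5^2 + 3·5 + 2; at 6: 6^(6 + 1) + 3·6^3 + 3·6^2 + 3·6 + 2 = 280712; next = 280711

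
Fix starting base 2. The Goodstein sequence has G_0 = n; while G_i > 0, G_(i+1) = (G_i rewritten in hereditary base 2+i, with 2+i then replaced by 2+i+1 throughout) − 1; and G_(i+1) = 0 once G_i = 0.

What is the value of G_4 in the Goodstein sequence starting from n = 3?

1

G_0=3  [base 2] 2 + 1  →[2↦3]→  3 + 1 = 4  −1 ⇒ G_1=3
G_1=3  [base 3] 3  →[3↦4]→  4 = 4  −1 ⇒ G_2=3
G_2=3  [base 4] 3  →[4↦5]→  3 = 3  −1 ⇒ G_3=2
G_3=2  [base 5] 2  →[5↦6]→  2 = 2  −1 ⇒ G_4=1
G_4=1  [base 6] 1  →[6↦7]→  1 = 1  −1 ⇒ G_5=0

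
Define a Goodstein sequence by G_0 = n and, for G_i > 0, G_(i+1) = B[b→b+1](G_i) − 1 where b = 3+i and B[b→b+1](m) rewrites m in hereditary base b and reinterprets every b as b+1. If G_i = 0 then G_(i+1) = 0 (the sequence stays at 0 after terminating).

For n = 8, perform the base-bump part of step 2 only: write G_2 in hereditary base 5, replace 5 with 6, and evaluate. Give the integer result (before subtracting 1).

12

(0) 8|_3 = 2·3 + 2 ↦ 2·4 + 2|_4 = 10 ⇒ 9
(1) 9|_4 = 2·4 + 1 ↦ 2·5 + 1|_5 = 11 ⇒ 10
(2) 10|_5 = 2·5 ↦ 2·6|_6 = 12 ⇒ 11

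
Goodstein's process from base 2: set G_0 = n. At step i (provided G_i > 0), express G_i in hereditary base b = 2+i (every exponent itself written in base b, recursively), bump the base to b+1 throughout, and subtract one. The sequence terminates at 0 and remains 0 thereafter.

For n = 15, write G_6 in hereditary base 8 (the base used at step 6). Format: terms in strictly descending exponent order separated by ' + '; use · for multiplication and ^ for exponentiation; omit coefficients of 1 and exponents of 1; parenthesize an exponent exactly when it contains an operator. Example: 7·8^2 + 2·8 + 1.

8^(8 + 1) + 7·8^7 + 7·8^6 + 7·8^5 + 7·8^4 + 7·8^3 + 7·8^2 + 7·8 + 7

step 0: 15 = 2^(2 + 1) + 2^2 + 2 + 1; sub 3 for 2: 3^(3 + 1) + 3^3 + 3 + 1; = 112; G_1 = 112−1 = 111
step 1: 111 = 3^(3 + 1) + 3^3 + 3; sub 4 for 3: 4^(4 + 1) + 4^4 + 4; = 1284; G_2 = 1284−1 = 1283
step 2: 1283 = 4^(4 + 1) + 4^4 + 3; sub 5 for 4: 5^(5 + 1) + 5^5 + 3; = 18753; G_3 = 18753−1 = 18752
step 3: 18752 = 5^(5 + 1) + 5^5 + 2; sub 6 for 5: 6^(6 + 1) + 6^6 + 2; = 326594; G_4 = 326594−1 = 326593
step 4: 326593 = 6^(6 + 1) + 6^6 + 1; sub 7 for 6: 7^(7 + 1) + 7^7 + 1; = 6588345; G_5 = 6588345−1 = 6588344
step 5: 6588344 = 7^(7 + 1) + 7^7; sub 8 for 7: 8^(8 + 1) + 8^8; = 150994944; G_6 = 150994944−1 = 150994943
step 6: 150994943 = 8^(8 + 1) + 7·8^7 + 7·8^6 + 7·8^5 + 7·8^4 + 7·8^3 + 7·8^2 + 7·8 + 7; sub 9 for 8: 9^(9 + 1) + 7·9^7 + 7·9^6 + 7·9^5 + 7·9^4 + 7·9^3 + 7·9^2 + 7·9 + 7; = 3524450281; G_7 = 3524450281−1 = 3524450280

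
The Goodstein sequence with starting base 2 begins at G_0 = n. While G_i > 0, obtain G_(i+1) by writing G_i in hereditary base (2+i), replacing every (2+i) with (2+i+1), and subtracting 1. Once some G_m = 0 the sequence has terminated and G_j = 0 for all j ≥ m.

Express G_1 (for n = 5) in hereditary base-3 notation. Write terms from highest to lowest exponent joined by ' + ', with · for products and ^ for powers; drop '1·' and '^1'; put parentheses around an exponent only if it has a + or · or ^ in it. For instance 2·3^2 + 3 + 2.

3^3

5 —HB2→ 2^2 + 1 —bump→ 3^3 + 1 = 28 —(−1)→ 27
27 —HB3→ 3^3 —bump→ 4^4 = 256 —(−1)→ 255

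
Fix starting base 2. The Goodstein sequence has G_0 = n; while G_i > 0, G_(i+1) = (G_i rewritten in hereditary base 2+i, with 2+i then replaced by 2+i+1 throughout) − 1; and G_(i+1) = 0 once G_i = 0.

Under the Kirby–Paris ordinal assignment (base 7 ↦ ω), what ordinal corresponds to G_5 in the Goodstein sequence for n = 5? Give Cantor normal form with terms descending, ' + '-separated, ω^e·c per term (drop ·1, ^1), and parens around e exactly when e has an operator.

i=0: 5 = 2^2 + 1 (b=2); 2→3: 3^3 + 1 = 28; 28−1 = 27
i=1: 27 = 3^3 (b=3); 3→4: 4^4 = 256; 256−1 = 255
i=2: 255 = 3·4^3 + 3·4^2 + 3·4 + 3 (b=4); 4→5: 3·5^3 + 3·5^2 + 3·5 + 3 = 468; 468−1 = 467
i=3: 467 = 3·5^3 + 3·5^2 + 3·5 + 2 (b=5); 5→6: 3·6^3 + 3·6^2 + 3·6 + 2 = 776; 776−1 = 775
i=4: 775 = 3·6^3 + 3·6^2 + 3·6 + 1 (b=6); 6→7: 3·7^3 + 3·7^2 + 3·7 + 1 = 1198; 1198−1 = 1197
i=5: 1197 = 3·7^3 + 3·7^2 + 3·7 (b=7); 7→8: 3·8^3 + 3·8^2 + 3·8 = 1752; 1752−1 = 1751

ω^3·3 + ω^2·3 + ω·3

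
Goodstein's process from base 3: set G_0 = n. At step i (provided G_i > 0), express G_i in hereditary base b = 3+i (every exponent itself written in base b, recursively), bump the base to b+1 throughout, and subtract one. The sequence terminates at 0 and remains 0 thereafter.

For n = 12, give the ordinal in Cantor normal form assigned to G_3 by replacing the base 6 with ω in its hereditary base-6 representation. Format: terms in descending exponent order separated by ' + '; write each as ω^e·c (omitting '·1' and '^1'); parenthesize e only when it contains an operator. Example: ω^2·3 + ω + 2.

base 3: 12 = 3^2 + 3; at 4: 4^2 + 4 = 20; next = 19
base 4: 19 = 4^2 + 3; at 5: 5^2 + 3 = 28; next = 27
base 5: 27 = 5^2 + 2; at 6: 6^2 + 2 = 38; next = 37

ω^2 + 1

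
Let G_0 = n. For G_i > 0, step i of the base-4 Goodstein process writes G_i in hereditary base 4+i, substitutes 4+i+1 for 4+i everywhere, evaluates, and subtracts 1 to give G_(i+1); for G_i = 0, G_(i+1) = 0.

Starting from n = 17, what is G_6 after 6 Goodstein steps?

17 —HB4→ 4^2 + 1 —bump→ 5^2 + 1 = 26 —(−1)→ 25
25 —HB5→ 5^2 —bump→ 6^2 = 36 —(−1)→ 35
35 —HB6→ 5·6 + 5 —bump→ 5·7 + 5 = 40 —(−1)→ 39
39 —HB7→ 5·7 + 4 —bump→ 5·8 + 4 = 44 —(−1)→ 43
43 —HB8→ 5·8 + 3 —bump→ 5·9 + 3 = 48 —(−1)→ 47
47 —HB9→ 5·9 + 2 —bump→ 5·10 + 2 = 52 —(−1)→ 51
51 —HB10→ 5·10 + 1 —bump→ 5·11 + 1 = 56 —(−1)→ 55

51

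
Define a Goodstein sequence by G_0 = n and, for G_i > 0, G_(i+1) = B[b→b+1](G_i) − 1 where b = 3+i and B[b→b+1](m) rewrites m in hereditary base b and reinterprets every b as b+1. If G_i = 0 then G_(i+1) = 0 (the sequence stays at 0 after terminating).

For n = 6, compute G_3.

base 3: 6 = 2·3; at 4: 2·4 = 8; next = 7
base 4: 7 = 4 + 3; at 5: 5 + 3 = 8; next = 7
base 5: 7 = 5 + 2; at 6: 6 + 2 = 8; next = 7
base 6: 7 = 6 + 1; at 7: 7 + 1 = 8; next = 7

7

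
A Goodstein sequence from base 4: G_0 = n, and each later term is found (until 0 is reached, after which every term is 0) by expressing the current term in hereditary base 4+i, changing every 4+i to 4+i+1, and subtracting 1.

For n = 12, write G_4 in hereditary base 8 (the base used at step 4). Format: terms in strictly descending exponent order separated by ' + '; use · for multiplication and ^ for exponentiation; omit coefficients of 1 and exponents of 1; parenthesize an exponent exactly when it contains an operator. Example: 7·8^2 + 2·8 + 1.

2·8 + 1

G_0 = 12. HB_4(12) = 3·4. Bump = 15. G_1 = 14.
G_1 = 14. HB_5(14) = 2·5 + 4. Bump = 16. G_2 = 15.
G_2 = 15. HB_6(15) = 2·6 + 3. Bump = 17. G_3 = 16.
G_3 = 16. HB_7(16) = 2·7 + 2. Bump = 18. G_4 = 17.
G_4 = 17. HB_8(17) = 2·8 + 1. Bump = 19. G_5 = 18.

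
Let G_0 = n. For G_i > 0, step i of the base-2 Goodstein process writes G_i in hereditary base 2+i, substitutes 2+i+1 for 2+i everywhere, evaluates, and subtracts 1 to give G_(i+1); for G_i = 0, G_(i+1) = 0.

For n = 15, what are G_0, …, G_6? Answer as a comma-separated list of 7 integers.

15, 111, 1283, 18752, 326593, 6588344, 150994943

base 2: 15 = 2^(2 + 1) + 2^2 + 2 + 1; at 3: 3^(3 + 1) + 3^3 + 3 + 1 = 112; next = 111
base 3: 111 = 3^(3 + 1) + 3^3 + 3; at 4: 4^(4 + 1) + 4^4 + 4 = 1284; next = 1283
base 4: 1283 = 4^(4 + 1) + 4^4 + 3; at 5: 5^(5 + 1) + 5^5 + 3 = 18753; next = 18752
base 5: 18752 = 5^(5 + 1) + 5^5 + 2; at 6: 6^(6 + 1) + 6^6 + 2 = 326594; next = 326593
base 6: 326593 = 6^(6 + 1) + 6^6 + 1; at 7: 7^(7 + 1) + 7^7 + 1 = 6588345; next = 6588344
base 7: 6588344 = 7^(7 + 1) + 7^7; at 8: 8^(8 + 1) + 8^8 = 150994944; next = 150994943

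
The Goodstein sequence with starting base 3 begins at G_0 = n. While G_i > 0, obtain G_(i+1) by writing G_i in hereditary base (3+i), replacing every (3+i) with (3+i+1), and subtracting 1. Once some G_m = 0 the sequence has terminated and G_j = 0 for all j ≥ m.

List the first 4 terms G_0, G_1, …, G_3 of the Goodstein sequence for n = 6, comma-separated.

6, 7, 7, 7

G_0=6  [base 3] 2·3  →[3↦4]→  2·4 = 8  −1 ⇒ G_1=7
G_1=7  [base 4] 4 + 3  →[4↦5]→  5 + 3 = 8  −1 ⇒ G_2=7
G_2=7  [base 5] 5 + 2  →[5↦6]→  6 + 2 = 8  −1 ⇒ G_3=7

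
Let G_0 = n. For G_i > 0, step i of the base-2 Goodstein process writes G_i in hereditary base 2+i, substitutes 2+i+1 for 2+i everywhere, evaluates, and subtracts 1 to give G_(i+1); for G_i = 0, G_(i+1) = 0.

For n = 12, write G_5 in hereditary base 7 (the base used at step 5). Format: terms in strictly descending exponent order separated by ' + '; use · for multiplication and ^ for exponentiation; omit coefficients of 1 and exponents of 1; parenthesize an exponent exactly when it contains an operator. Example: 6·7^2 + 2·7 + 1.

G_0 = 12. HB_2(12) = 2^(2 + 1) + 2^2. Bump = 108. G_1 = 107.
G_1 = 107. HB_3(107) = 3^(3 + 1) + 2·3^2 + 2·3 + 2. Bump = 1066. G_2 = 1065.
G_2 = 1065. HB_4(1065) = 4^(4 + 1) + 2·4^2 + 2·4 + 1. Bump = 15686. G_3 = 15685.
G_3 = 15685. HB_5(15685) = 5^(5 + 1) + 2·5^2 + 2·5. Bump = 280020. G_4 = 280019.
G_4 = 280019. HB_6(280019) = 6^(6 + 1) + 2·6^2 + 6 + 5. Bump = 5764911. G_5 = 5764910.
G_5 = 5764910. HB_7(5764910) = 7^(7 + 1) + 2·7^2 + 7 + 4. Bump = 134217868. G_6 = 134217867.

7^(7 + 1) + 2·7^2 + 7 + 4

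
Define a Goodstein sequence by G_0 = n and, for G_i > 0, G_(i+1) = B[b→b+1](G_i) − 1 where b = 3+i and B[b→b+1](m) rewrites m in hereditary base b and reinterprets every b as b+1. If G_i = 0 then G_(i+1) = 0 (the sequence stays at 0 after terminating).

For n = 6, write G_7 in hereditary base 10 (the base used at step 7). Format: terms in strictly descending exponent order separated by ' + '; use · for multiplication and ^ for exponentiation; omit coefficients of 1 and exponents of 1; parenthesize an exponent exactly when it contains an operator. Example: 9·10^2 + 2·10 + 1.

G_0 = 6. HB_3(6) = 2·3. Bump = 8. G_1 = 7.
G_1 = 7. HB_4(7) = 4 + 3. Bump = 8. G_2 = 7.
G_2 = 7. HB_5(7) = 5 + 2. Bump = 8. G_3 = 7.
G_3 = 7. HB_6(7) = 6 + 1. Bump = 8. G_4 = 7.
G_4 = 7. HB_7(7) = 7. Bump = 8. G_5 = 7.
G_5 = 7. HB_8(7) = 7. Bump = 7. G_6 = 6.
G_6 = 6. HB_9(6) = 6. Bump = 6. G_7 = 5.
G_7 = 5. HB_10(5) = 5. Bump = 5. G_8 = 4.

5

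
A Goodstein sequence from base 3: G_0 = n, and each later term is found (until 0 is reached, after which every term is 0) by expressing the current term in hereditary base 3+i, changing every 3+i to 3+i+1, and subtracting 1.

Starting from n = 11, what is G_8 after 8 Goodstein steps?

55

base 3: 11 = 3^2 + 2; at 4: 4^2 + 2 = 18; next = 17
base 4: 17 = 4^2 + 1; at 5: 5^2 + 1 = 26; next = 25
base 5: 25 = 5^2; at 6: 6^2 = 36; next = 35
base 6: 35 = 5·6 + 5; at 7: 5·7 + 5 = 40; next = 39
base 7: 39 = 5·7 + 4; at 8: 5·8 + 4 = 44; next = 43
base 8: 43 = 5·8 + 3; at 9: 5·9 + 3 = 48; next = 47
base 9: 47 = 5·9 + 2; at 10: 5·10 + 2 = 52; next = 51
base 10: 51 = 5·10 + 1; at 11: 5·11 + 1 = 56; next = 55
base 11: 55 = 5·11; at 12: 5·12 = 60; next = 59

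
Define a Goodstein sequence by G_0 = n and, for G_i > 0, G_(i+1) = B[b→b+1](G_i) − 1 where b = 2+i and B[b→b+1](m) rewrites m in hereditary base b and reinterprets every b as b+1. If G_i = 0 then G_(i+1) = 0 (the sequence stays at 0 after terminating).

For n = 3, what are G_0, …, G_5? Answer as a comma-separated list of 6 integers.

3, 3, 3, 2, 1, 0

[0] 3 ≡ 2 + 1 (base 2). Lift 3: 4. −1: 3.
[1] 3 ≡ 3 (base 3). Lift 4: 4. −1: 3.
[2] 3 ≡ 3 (base 4). Lift 5: 3. −1: 2.
[3] 2 ≡ 2 (base 5). Lift 6: 2. −1: 1.
[4] 1 ≡ 1 (base 6). Lift 7: 1. −1: 0.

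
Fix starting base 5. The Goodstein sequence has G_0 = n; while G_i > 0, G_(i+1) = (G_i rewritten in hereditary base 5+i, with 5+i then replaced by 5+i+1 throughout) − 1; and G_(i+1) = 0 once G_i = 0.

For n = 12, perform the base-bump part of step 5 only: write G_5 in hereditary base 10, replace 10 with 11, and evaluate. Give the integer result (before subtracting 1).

12 —HB5→ 2·5 + 2 —bump→ 2·6 + 2 = 14 —(−1)→ 13
13 —HB6→ 2·6 + 1 —bump→ 2·7 + 1 = 15 —(−1)→ 14
14 —HB7→ 2·7 —bump→ 2·8 = 16 —(−1)→ 15
15 —HB8→ 8 + 7 —bump→ 9 + 7 = 16 —(−1)→ 15
15 —HB9→ 9 + 6 —bump→ 10 + 6 = 16 —(−1)→ 15
15 —HB10→ 10 + 5 —bump→ 11 + 5 = 16 —(−1)→ 15

16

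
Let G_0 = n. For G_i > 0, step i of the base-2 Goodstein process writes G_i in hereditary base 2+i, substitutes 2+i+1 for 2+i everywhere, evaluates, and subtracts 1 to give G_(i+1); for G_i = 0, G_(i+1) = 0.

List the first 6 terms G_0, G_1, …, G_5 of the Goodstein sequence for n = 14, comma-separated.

[0] 14 ≡ 2^(2 + 1) + 2^2 + 2 (base 2). Lift 3: 111. −1: 110.
[1] 110 ≡ 3^(3 + 1) + 3^3 + 2 (base 3). Lift 4: 1282. −1: 1281.
[2] 1281 ≡ 4^(4 + 1) + 4^4 + 1 (base 4). Lift 5: 18751. −1: 18750.
[3] 18750 ≡ 5^(5 + 1) + 5^5 (base 5). Lift 6: 326592. −1: 326591.
[4] 326591 ≡ 6^(6 + 1) + 5·6^5 + 5·6^4 + 5·6^3 + 5·6^2 + 5·6 + 5 (base 6). Lift 7: 5862841. −1: 5862840.

14, 110, 1281, 18750, 326591, 5862840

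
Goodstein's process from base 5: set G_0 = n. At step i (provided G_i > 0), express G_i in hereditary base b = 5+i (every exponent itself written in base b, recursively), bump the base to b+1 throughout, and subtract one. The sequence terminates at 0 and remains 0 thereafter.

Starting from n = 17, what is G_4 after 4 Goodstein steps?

24

i=0: 17 = 3·5 + 2 (b=5); 5→6: 3·6 + 2 = 20; 20−1 = 19
i=1: 19 = 3·6 + 1 (b=6); 6→7: 3·7 + 1 = 22; 22−1 = 21
i=2: 21 = 3·7 (b=7); 7→8: 3·8 = 24; 24−1 = 23
i=3: 23 = 2·8 + 7 (b=8); 8→9: 2·9 + 7 = 25; 25−1 = 24
i=4: 24 = 2·9 + 6 (b=9); 9→10: 2·10 + 6 = 26; 26−1 = 25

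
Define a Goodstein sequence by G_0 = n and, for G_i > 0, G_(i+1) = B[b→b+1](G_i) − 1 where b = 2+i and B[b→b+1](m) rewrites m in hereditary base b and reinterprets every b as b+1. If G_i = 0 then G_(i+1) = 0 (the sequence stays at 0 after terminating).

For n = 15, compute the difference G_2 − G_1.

i=0: 15 = 2^(2 + 1) + 2^2 + 2 + 1 (b=2); 2→3: 3^(3 + 1) + 3^3 + 3 + 1 = 112; 112−1 = 111
i=1: 111 = 3^(3 + 1) + 3^3 + 3 (b=3); 3→4: 4^(4 + 1) + 4^4 + 4 = 1284; 1284−1 = 1283

1172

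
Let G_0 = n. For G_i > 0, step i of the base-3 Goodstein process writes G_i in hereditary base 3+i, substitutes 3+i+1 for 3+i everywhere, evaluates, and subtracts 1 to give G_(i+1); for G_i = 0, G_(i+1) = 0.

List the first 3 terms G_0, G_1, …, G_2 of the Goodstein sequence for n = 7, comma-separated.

[0] 7 ≡ 2·3 + 1 (base 3). Lift 4: 9. −1: 8.
[1] 8 ≡ 2·4 (base 4). Lift 5: 10. −1: 9.

7, 8, 9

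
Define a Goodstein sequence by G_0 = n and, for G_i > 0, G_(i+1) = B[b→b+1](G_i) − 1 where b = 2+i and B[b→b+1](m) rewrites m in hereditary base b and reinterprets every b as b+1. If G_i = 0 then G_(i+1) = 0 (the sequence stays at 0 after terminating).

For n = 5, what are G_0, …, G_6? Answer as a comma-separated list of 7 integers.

5, 27, 255, 467, 775, 1197, 1751

(0) 5|_2 = 2^2 + 1 ↦ 3^3 + 1|_3 = 28 ⇒ 27
(1) 27|_3 = 3^3 ↦ 4^4|_4 = 256 ⇒ 255
(2) 255|_4 = 3·4^3 + 3·4^2 + 3·4 + 3 ↦ 3·5^3 + 3·5^2 + 3·5 + 3|_5 = 468 ⇒ 467
(3) 467|_5 = 3·5^3 + 3·5^2 + 3·5 + 2 ↦ 3·6^3 + 3·6^2 + 3·6 + 2|_6 = 776 ⇒ 775
(4) 775|_6 = 3·6^3 + 3·6^2 + 3·6 + 1 ↦ 3·7^3 + 3·7^2 + 3·7 + 1|_7 = 1198 ⇒ 1197
(5) 1197|_7 = 3·7^3 + 3·7^2 + 3·7 ↦ 3·8^3 + 3·8^2 + 3·8|_8 = 1752 ⇒ 1751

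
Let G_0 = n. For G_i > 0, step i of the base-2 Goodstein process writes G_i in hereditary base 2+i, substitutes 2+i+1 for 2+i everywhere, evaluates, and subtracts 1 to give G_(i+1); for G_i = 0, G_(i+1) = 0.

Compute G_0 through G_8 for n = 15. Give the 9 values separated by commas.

G_0 = 15. HB_2(15) = 2^(2 + 1) + 2^2 + 2 + 1. Bump = 112. G_1 = 111.
G_1 = 111. HB_3(111) = 3^(3 + 1) + 3^3 + 3. Bump = 1284. G_2 = 1283.
G_2 = 1283. HB_4(1283) = 4^(4 + 1) + 4^4 + 3. Bump = 18753. G_3 = 18752.
G_3 = 18752. HB_5(18752) = 5^(5 + 1) + 5^5 + 2. Bump = 326594. G_4 = 326593.
G_4 = 326593. HB_6(326593) = 6^(6 + 1) + 6^6 + 1. Bump = 6588345. G_5 = 6588344.
G_5 = 6588344. HB_7(6588344) = 7^(7 + 1) + 7^7. Bump = 150994944. G_6 = 150994943.
G_6 = 150994943. HB_8(150994943) = 8^(8 + 1) + 7·8^7 + 7·8^6 + 7·8^5 + 7·8^4 + 7·8^3 + 7·8^2 + 7·8 + 7. Bump = 3524450281. G_7 = 3524450280.
G_7 = 3524450280. HB_9(3524450280) = 9^(9 + 1) + 7·9^7 + 7·9^6 + 7·9^5 + 7·9^4 + 7·9^3 + 7·9^2 + 7·9 + 6. Bump = 100077777776. G_8 = 100077777775.

15, 111, 1283, 18752, 326593, 6588344, 150994943, 3524450280, 100077777775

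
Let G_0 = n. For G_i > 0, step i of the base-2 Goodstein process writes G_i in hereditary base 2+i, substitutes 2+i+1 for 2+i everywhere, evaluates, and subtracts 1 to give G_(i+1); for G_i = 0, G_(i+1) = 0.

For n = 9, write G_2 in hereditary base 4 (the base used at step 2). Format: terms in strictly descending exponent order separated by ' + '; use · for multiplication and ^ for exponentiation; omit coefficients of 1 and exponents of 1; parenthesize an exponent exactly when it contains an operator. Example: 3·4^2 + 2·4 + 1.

G_0 = 9. HB_2(9) = 2^(2 + 1) + 1. Bump = 82. G_1 = 81.
G_1 = 81. HB_3(81) = 3^(3 + 1). Bump = 1024. G_2 = 1023.

3·4^4 + 3·4^3 + 3·4^2 + 3·4 + 3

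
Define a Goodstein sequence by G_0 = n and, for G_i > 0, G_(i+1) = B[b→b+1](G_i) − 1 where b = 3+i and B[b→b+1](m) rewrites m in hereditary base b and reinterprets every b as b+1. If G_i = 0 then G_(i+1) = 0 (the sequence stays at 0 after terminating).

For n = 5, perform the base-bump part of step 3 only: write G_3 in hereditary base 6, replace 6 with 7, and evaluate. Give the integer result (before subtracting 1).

G_0=5  [base 3] 3 + 2  →[3↦4]→  4 + 2 = 6  −1 ⇒ G_1=5
G_1=5  [base 4] 4 + 1  →[4↦5]→  5 + 1 = 6  −1 ⇒ G_2=5
G_2=5  [base 5] 5  →[5↦6]→  6 = 6  −1 ⇒ G_3=5
G_3=5  [base 6] 5  →[6↦7]→  5 = 5  −1 ⇒ G_4=4

5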